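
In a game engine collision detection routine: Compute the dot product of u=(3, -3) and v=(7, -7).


u . v = u_x*v_x + u_y*v_y = 3*7 + (-3)*(-7)
= 21 + 21 = 42

42


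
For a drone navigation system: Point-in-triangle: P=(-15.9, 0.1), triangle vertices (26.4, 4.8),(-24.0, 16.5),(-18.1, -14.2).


Cross products: AB x AP = 731.79, BC x BP = 151.91, CA x CP = 594.55
All same sign? yes

Yes, inside


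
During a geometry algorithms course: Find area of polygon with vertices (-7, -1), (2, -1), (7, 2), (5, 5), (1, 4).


Shoelace sum: ((-7)*(-1) - 2*(-1)) + (2*2 - 7*(-1)) + (7*5 - 5*2) + (5*4 - 1*5) + (1*(-1) - (-7)*4)
= 87
Area = |87|/2 = 43.5

43.5


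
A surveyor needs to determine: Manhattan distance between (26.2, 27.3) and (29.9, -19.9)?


|26.2-29.9| + |27.3-(-19.9)| = 3.7 + 47.2 = 50.9

50.9


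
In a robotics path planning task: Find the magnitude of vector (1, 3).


|u| = sqrt(1^2 + 3^2) = sqrt(10) = 3.1623

3.1623


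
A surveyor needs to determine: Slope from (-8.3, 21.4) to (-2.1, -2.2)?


slope = (y2-y1)/(x2-x1) = ((-2.2)-21.4)/((-2.1)-(-8.3)) = (-23.6)/6.2 = -3.8065

-3.8065


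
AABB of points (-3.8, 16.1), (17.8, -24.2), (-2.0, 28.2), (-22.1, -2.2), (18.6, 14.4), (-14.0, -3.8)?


x range: [-22.1, 18.6]
y range: [-24.2, 28.2]
Bounding box: (-22.1,-24.2) to (18.6,28.2)

(-22.1,-24.2) to (18.6,28.2)


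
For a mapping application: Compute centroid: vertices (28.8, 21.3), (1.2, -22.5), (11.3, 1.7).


Centroid = ((x_A+x_B+x_C)/3, (y_A+y_B+y_C)/3)
= ((28.8+1.2+11.3)/3, (21.3+(-22.5)+1.7)/3)
= (13.7667, 0.1667)

(13.7667, 0.1667)


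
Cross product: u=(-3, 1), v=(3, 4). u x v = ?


u x v = u_x*v_y - u_y*v_x = (-3)*4 - 1*3
= (-12) - 3 = -15

-15


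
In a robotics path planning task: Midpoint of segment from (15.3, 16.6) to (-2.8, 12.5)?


M = ((15.3+(-2.8))/2, (16.6+12.5)/2)
= (6.25, 14.55)

(6.25, 14.55)


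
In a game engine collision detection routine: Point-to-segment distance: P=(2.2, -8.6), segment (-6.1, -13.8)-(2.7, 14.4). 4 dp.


Project P onto AB: t = 0.2517 (clamped to [0,1])
Closest point on segment: (-3.8848, -6.7012)
Distance: 6.3742

6.3742


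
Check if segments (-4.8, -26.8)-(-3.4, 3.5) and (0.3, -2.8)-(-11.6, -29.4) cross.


Cross products: d1=149.94, d2=-173.39, d3=-120.93, d4=202.4
d1*d2 < 0 and d3*d4 < 0? yes

Yes, they intersect


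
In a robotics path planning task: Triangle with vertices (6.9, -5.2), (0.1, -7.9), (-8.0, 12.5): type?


Side lengths squared: AB^2=53.53, BC^2=481.77, CA^2=535.3
Sorted: [53.53, 481.77, 535.3]
By sides: Scalene, By angles: Right

Scalene, Right


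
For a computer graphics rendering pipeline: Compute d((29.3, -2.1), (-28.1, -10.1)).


dx=-57.4, dy=-8
d^2 = (-57.4)^2 + (-8)^2 = 3358.76
d = sqrt(3358.76) = 57.9548

57.9548


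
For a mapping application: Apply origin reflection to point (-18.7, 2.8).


Reflection over origin: (x,y) -> (-x,-y)
(-18.7, 2.8) -> (18.7, -2.8)

(18.7, -2.8)


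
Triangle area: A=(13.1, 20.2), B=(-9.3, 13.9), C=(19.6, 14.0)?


Area = |x_A(y_B-y_C) + x_B(y_C-y_A) + x_C(y_A-y_B)|/2
= |(-1.31) + 57.66 + 123.48|/2
= 179.83/2 = 89.915

89.915


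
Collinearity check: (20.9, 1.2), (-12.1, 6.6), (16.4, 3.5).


Cross product: ((-12.1)-20.9)*(3.5-1.2) - (6.6-1.2)*(16.4-20.9)
= -51.6

No, not collinear


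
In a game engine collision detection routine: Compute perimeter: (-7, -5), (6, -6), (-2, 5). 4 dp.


Sides: (-7, -5)->(6, -6): sqrt(170) = 13.038405, (6, -6)->(-2, 5): sqrt(185) = 13.601471, (-2, 5)->(-7, -5): sqrt(125) = 11.18034
Sum = 37.820216
Perimeter = 37.8202

37.8202


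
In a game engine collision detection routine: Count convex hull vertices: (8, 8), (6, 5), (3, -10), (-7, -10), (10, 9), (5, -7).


Convex hull vertices (CCW): (-7, -10), (3, -10), (5, -7), (10, 9), (8, 8)
Count = 5

5


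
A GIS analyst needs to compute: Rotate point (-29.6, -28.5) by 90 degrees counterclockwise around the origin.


90° CCW: (x,y) -> (-y, x)
(-29.6,-28.5) -> (28.5, -29.6)

(28.5, -29.6)


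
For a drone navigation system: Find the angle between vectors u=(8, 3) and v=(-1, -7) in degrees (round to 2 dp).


u.v = -29, |u| = sqrt(73) = 8.544, |v| = sqrt(50) = 7.0711
cos(theta) = u.v/(|u||v|) = -29/sqrt(3650) = -0.480011
theta = acos(-0.480011) = 118.69 degrees

118.69 degrees


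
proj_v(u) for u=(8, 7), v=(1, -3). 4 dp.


u.v = -13, |v| = sqrt(10) = 3.1623
Scalar projection = u.v / |v| = -13 / sqrt(10) = -4.111

-4.111


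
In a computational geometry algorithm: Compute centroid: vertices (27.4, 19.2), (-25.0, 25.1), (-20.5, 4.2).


Centroid = ((x_A+x_B+x_C)/3, (y_A+y_B+y_C)/3)
= ((27.4+(-25)+(-20.5))/3, (19.2+25.1+4.2)/3)
= (-6.0333, 16.1667)

(-6.0333, 16.1667)


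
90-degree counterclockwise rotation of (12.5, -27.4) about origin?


90° CCW: (x,y) -> (-y, x)
(12.5,-27.4) -> (27.4, 12.5)

(27.4, 12.5)


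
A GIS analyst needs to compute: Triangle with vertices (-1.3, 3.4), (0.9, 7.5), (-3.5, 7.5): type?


Side lengths squared: AB^2=21.65, BC^2=19.36, CA^2=21.65
Sorted: [19.36, 21.65, 21.65]
By sides: Isosceles, By angles: Acute

Isosceles, Acute


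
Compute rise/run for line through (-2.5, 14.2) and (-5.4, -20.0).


slope = (y2-y1)/(x2-x1) = ((-20)-14.2)/((-5.4)-(-2.5)) = (-34.2)/(-2.9) = 11.7931

11.7931


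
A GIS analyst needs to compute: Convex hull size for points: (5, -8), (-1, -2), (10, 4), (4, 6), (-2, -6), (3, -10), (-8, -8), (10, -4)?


Convex hull vertices (CCW): (-8, -8), (3, -10), (10, -4), (10, 4), (4, 6)
Count = 5

5


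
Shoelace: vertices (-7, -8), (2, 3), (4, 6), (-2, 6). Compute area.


Shoelace sum: ((-7)*3 - 2*(-8)) + (2*6 - 4*3) + (4*6 - (-2)*6) + ((-2)*(-8) - (-7)*6)
= 89
Area = |89|/2 = 44.5

44.5


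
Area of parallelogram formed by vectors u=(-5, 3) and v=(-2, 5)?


|u x v| = |(-5)*5 - 3*(-2)|
= |(-25) - (-6)| = 19

19


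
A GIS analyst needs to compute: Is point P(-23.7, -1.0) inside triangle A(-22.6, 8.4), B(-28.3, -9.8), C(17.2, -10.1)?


Cross products: AB x AP = 33.56, BC x BP = 401.78, CA x CP = 394.47
All same sign? yes

Yes, inside


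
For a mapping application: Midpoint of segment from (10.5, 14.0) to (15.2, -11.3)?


M = ((10.5+15.2)/2, (14+(-11.3))/2)
= (12.85, 1.35)

(12.85, 1.35)


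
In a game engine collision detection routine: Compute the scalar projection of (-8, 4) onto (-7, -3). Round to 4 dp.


u.v = 44, |v| = sqrt(58) = 7.6158
Scalar projection = u.v / |v| = 44 / sqrt(58) = 5.7775

5.7775


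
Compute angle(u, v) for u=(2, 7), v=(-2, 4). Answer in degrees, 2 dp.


u.v = 24, |u| = sqrt(53) = 7.2801, |v| = sqrt(20) = 4.4721
cos(theta) = u.v/(|u||v|) = 24/sqrt(1060) = 0.737154
theta = acos(0.737154) = 42.51 degrees

42.51 degrees


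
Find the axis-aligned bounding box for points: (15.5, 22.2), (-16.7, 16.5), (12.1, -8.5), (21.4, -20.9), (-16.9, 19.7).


x range: [-16.9, 21.4]
y range: [-20.9, 22.2]
Bounding box: (-16.9,-20.9) to (21.4,22.2)

(-16.9,-20.9) to (21.4,22.2)


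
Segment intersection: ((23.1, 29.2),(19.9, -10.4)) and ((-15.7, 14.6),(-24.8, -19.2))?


Cross products: d1=1178.58, d2=1430.78, d3=-1489.76, d4=-1741.96
d1*d2 < 0 and d3*d4 < 0? no

No, they don't intersect


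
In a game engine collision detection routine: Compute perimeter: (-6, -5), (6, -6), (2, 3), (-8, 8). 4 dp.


Sides: (-6, -5)->(6, -6): sqrt(145) = 12.041595, (6, -6)->(2, 3): sqrt(97) = 9.848858, (2, 3)->(-8, 8): sqrt(125) = 11.18034, (-8, 8)->(-6, -5): sqrt(173) = 13.152946
Sum = 46.223739
Perimeter = 46.2237

46.2237


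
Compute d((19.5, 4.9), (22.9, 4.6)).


dx=3.4, dy=-0.3
d^2 = 3.4^2 + (-0.3)^2 = 11.65
d = sqrt(11.65) = 3.4132

3.4132


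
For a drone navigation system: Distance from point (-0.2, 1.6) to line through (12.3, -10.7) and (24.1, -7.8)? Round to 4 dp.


|cross product| = 181.39
|line direction| = sqrt(147.65) = 12.1511
Distance = 181.39/sqrt(147.65) = 14.9278

14.9278


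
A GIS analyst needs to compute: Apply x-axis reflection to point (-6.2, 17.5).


Reflection over x-axis: (x,y) -> (x,-y)
(-6.2, 17.5) -> (-6.2, -17.5)

(-6.2, -17.5)


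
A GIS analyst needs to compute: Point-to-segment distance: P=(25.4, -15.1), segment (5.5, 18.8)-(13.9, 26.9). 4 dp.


Project P onto AB: t = 0 (clamped to [0,1])
Closest point on segment: (5.5, 18.8)
Distance: 39.3093

39.3093


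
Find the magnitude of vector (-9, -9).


|u| = sqrt((-9)^2 + (-9)^2) = sqrt(162) = 12.7279

12.7279


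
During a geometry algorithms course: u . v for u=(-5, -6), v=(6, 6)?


u . v = u_x*v_x + u_y*v_y = (-5)*6 + (-6)*6
= (-30) + (-36) = -66

-66


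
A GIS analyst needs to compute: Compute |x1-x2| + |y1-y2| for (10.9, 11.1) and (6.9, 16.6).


|10.9-6.9| + |11.1-16.6| = 4 + 5.5 = 9.5

9.5


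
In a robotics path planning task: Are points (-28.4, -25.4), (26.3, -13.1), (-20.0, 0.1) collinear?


Cross product: (26.3-(-28.4))*(0.1-(-25.4)) - ((-13.1)-(-25.4))*((-20)-(-28.4))
= 1291.53

No, not collinear


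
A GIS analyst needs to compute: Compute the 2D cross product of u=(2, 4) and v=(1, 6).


u x v = u_x*v_y - u_y*v_x = 2*6 - 4*1
= 12 - 4 = 8

8


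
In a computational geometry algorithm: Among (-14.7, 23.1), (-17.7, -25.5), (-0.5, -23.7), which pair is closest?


d(P0,P1) = 48.6925, d(P0,P2) = 48.9069, d(P1,P2) = 17.2939
Closest: P1 and P2

Closest pair: (-17.7, -25.5) and (-0.5, -23.7), distance = 17.2939


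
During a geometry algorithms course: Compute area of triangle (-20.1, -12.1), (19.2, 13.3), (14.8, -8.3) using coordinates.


Area = |x_A(y_B-y_C) + x_B(y_C-y_A) + x_C(y_A-y_B)|/2
= |(-434.16) + 72.96 + (-375.92)|/2
= 737.12/2 = 368.56

368.56


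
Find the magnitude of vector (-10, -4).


|u| = sqrt((-10)^2 + (-4)^2) = sqrt(116) = 10.7703

10.7703


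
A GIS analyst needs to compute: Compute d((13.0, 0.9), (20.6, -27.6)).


dx=7.6, dy=-28.5
d^2 = 7.6^2 + (-28.5)^2 = 870.01
d = sqrt(870.01) = 29.4959

29.4959


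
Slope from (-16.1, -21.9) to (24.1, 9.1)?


slope = (y2-y1)/(x2-x1) = (9.1-(-21.9))/(24.1-(-16.1)) = 31/40.2 = 0.7711

0.7711


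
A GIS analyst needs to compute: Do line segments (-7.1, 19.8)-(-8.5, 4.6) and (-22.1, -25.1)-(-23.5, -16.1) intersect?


Cross products: d1=-197.86, d2=-163.98, d3=-165.14, d4=-199.02
d1*d2 < 0 and d3*d4 < 0? no

No, they don't intersect


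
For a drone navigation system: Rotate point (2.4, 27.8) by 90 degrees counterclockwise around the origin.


90° CCW: (x,y) -> (-y, x)
(2.4,27.8) -> (-27.8, 2.4)

(-27.8, 2.4)


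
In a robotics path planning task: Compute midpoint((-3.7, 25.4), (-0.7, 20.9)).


M = (((-3.7)+(-0.7))/2, (25.4+20.9)/2)
= (-2.2, 23.15)

(-2.2, 23.15)


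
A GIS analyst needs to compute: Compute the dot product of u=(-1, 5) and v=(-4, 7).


u . v = u_x*v_x + u_y*v_y = (-1)*(-4) + 5*7
= 4 + 35 = 39

39


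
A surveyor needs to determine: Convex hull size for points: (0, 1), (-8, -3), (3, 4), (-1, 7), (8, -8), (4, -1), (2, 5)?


Convex hull vertices (CCW): (-8, -3), (8, -8), (3, 4), (2, 5), (-1, 7)
Count = 5

5


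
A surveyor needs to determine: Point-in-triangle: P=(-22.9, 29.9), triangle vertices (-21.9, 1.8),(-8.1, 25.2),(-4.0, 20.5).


Cross products: AB x AP = 411.18, BC x BP = -50.29, CA x CP = -521.69
All same sign? no

No, outside


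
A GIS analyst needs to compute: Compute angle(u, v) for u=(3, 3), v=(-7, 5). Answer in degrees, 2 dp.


u.v = -6, |u| = sqrt(18) = 4.2426, |v| = sqrt(74) = 8.6023
cos(theta) = u.v/(|u||v|) = -6/sqrt(1332) = -0.164399
theta = acos(-0.164399) = 99.46 degrees

99.46 degrees


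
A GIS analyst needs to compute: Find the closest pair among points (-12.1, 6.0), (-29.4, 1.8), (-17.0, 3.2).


d(P0,P1) = 17.8025, d(P0,P2) = 5.6436, d(P1,P2) = 12.4788
Closest: P0 and P2

Closest pair: (-12.1, 6.0) and (-17.0, 3.2), distance = 5.6436


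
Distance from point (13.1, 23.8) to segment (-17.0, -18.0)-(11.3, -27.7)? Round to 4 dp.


Project P onto AB: t = 0.4987 (clamped to [0,1])
Closest point on segment: (-2.8854, -22.8379)
Distance: 49.3014

49.3014


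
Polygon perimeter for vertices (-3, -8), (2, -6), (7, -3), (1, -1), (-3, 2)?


Sides: (-3, -8)->(2, -6): sqrt(29) = 5.385165, (2, -6)->(7, -3): sqrt(34) = 5.830952, (7, -3)->(1, -1): sqrt(40) = 6.324555, (1, -1)->(-3, 2): sqrt(25) = 5, (-3, 2)->(-3, -8): sqrt(100) = 10
Sum = 32.540672
Perimeter = 32.5407

32.5407


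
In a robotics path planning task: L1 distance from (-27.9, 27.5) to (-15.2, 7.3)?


|(-27.9)-(-15.2)| + |27.5-7.3| = 12.7 + 20.2 = 32.9

32.9


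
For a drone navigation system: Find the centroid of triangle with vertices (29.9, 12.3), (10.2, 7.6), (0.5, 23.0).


Centroid = ((x_A+x_B+x_C)/3, (y_A+y_B+y_C)/3)
= ((29.9+10.2+0.5)/3, (12.3+7.6+23)/3)
= (13.5333, 14.3)

(13.5333, 14.3)


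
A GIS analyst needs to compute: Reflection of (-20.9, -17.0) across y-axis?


Reflection over y-axis: (x,y) -> (-x,y)
(-20.9, -17) -> (20.9, -17)

(20.9, -17)


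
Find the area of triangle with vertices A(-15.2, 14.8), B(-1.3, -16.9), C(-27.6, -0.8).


Area = |x_A(y_B-y_C) + x_B(y_C-y_A) + x_C(y_A-y_B)|/2
= |244.72 + 20.28 + (-874.92)|/2
= 609.92/2 = 304.96

304.96


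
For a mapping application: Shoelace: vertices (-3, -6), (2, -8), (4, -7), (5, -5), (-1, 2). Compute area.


Shoelace sum: ((-3)*(-8) - 2*(-6)) + (2*(-7) - 4*(-8)) + (4*(-5) - 5*(-7)) + (5*2 - (-1)*(-5)) + ((-1)*(-6) - (-3)*2)
= 86
Area = |86|/2 = 43

43


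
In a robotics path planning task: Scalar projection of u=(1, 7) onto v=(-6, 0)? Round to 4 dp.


u.v = -6, |v| = sqrt(36) = 6
Scalar projection = u.v / |v| = -6 / sqrt(36) = -1

-1


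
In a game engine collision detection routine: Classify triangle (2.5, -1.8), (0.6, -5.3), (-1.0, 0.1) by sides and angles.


Side lengths squared: AB^2=15.86, BC^2=31.72, CA^2=15.86
Sorted: [15.86, 15.86, 31.72]
By sides: Isosceles, By angles: Right

Isosceles, Right


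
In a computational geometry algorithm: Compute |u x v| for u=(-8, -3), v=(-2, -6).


|u x v| = |(-8)*(-6) - (-3)*(-2)|
= |48 - 6| = 42

42


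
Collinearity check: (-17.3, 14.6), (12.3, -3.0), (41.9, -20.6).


Cross product: (12.3-(-17.3))*((-20.6)-14.6) - ((-3)-14.6)*(41.9-(-17.3))
= 0

Yes, collinear


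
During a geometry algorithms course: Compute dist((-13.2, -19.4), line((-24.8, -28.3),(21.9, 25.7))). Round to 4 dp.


|cross product| = 210.77
|line direction| = sqrt(5096.89) = 71.3925
Distance = 210.77/sqrt(5096.89) = 2.9523

2.9523


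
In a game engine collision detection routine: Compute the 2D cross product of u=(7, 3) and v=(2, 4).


u x v = u_x*v_y - u_y*v_x = 7*4 - 3*2
= 28 - 6 = 22

22


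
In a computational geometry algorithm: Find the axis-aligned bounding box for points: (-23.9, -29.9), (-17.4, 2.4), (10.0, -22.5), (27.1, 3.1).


x range: [-23.9, 27.1]
y range: [-29.9, 3.1]
Bounding box: (-23.9,-29.9) to (27.1,3.1)

(-23.9,-29.9) to (27.1,3.1)


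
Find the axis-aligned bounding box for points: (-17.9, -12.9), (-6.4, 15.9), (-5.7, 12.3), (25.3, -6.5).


x range: [-17.9, 25.3]
y range: [-12.9, 15.9]
Bounding box: (-17.9,-12.9) to (25.3,15.9)

(-17.9,-12.9) to (25.3,15.9)


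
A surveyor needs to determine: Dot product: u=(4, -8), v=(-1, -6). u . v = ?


u . v = u_x*v_x + u_y*v_y = 4*(-1) + (-8)*(-6)
= (-4) + 48 = 44

44


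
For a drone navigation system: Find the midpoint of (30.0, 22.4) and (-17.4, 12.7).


M = ((30+(-17.4))/2, (22.4+12.7)/2)
= (6.3, 17.55)

(6.3, 17.55)


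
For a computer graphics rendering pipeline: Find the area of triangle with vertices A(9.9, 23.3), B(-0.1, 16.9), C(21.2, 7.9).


Area = |x_A(y_B-y_C) + x_B(y_C-y_A) + x_C(y_A-y_B)|/2
= |89.1 + 1.54 + 135.68|/2
= 226.32/2 = 113.16

113.16


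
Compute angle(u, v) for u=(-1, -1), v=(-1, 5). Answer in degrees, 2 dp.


u.v = -4, |u| = sqrt(2) = 1.4142, |v| = sqrt(26) = 5.099
cos(theta) = u.v/(|u||v|) = -4/sqrt(52) = -0.5547
theta = acos(-0.5547) = 123.69 degrees

123.69 degrees


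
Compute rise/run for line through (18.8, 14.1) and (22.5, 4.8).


slope = (y2-y1)/(x2-x1) = (4.8-14.1)/(22.5-18.8) = (-9.3)/3.7 = -2.5135

-2.5135


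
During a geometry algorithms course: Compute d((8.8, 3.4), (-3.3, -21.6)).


dx=-12.1, dy=-25
d^2 = (-12.1)^2 + (-25)^2 = 771.41
d = sqrt(771.41) = 27.7743

27.7743


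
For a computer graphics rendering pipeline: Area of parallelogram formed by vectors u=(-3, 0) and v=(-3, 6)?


|u x v| = |(-3)*6 - 0*(-3)|
= |(-18) - 0| = 18

18


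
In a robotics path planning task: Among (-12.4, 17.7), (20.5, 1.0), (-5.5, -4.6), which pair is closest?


d(P0,P1) = 36.8958, d(P0,P2) = 23.3431, d(P1,P2) = 26.5962
Closest: P0 and P2

Closest pair: (-12.4, 17.7) and (-5.5, -4.6), distance = 23.3431


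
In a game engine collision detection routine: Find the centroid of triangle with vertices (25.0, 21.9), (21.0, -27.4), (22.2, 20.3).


Centroid = ((x_A+x_B+x_C)/3, (y_A+y_B+y_C)/3)
= ((25+21+22.2)/3, (21.9+(-27.4)+20.3)/3)
= (22.7333, 4.9333)

(22.7333, 4.9333)


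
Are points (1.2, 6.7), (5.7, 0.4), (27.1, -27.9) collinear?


Cross product: (5.7-1.2)*((-27.9)-6.7) - (0.4-6.7)*(27.1-1.2)
= 7.47

No, not collinear


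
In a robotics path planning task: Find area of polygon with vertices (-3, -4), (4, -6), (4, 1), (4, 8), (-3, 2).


Shoelace sum: ((-3)*(-6) - 4*(-4)) + (4*1 - 4*(-6)) + (4*8 - 4*1) + (4*2 - (-3)*8) + ((-3)*(-4) - (-3)*2)
= 140
Area = |140|/2 = 70

70


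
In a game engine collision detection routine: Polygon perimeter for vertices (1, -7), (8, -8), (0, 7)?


Sides: (1, -7)->(8, -8): sqrt(50) = 7.071068, (8, -8)->(0, 7): sqrt(289) = 17, (0, 7)->(1, -7): sqrt(197) = 14.035669
Sum = 38.106737
Perimeter = 38.1067

38.1067


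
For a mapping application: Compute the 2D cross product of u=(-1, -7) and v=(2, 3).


u x v = u_x*v_y - u_y*v_x = (-1)*3 - (-7)*2
= (-3) - (-14) = 11

11


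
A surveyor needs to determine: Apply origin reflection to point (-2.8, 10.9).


Reflection over origin: (x,y) -> (-x,-y)
(-2.8, 10.9) -> (2.8, -10.9)

(2.8, -10.9)


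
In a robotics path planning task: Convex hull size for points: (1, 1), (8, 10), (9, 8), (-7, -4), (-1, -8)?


Convex hull vertices (CCW): (-7, -4), (-1, -8), (9, 8), (8, 10)
Count = 4

4


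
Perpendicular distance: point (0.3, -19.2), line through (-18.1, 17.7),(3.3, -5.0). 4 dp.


|cross product| = 371.98
|line direction| = sqrt(973.25) = 31.197
Distance = 371.98/sqrt(973.25) = 11.9236

11.9236


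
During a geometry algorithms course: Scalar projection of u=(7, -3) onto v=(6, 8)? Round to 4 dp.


u.v = 18, |v| = sqrt(100) = 10
Scalar projection = u.v / |v| = 18 / sqrt(100) = 1.8

1.8


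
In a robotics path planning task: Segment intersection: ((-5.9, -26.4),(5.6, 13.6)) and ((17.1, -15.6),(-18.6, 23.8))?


Cross products: d1=1291.76, d2=-589.34, d3=-795.8, d4=1085.3
d1*d2 < 0 and d3*d4 < 0? yes

Yes, they intersect


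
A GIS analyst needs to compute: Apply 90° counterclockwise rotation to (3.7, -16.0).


90° CCW: (x,y) -> (-y, x)
(3.7,-16) -> (16, 3.7)

(16, 3.7)


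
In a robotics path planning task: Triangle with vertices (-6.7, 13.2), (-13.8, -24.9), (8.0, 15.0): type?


Side lengths squared: AB^2=1502.02, BC^2=2067.25, CA^2=219.33
Sorted: [219.33, 1502.02, 2067.25]
By sides: Scalene, By angles: Obtuse

Scalene, Obtuse


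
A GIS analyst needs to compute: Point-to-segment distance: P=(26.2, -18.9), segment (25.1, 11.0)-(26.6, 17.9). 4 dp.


Project P onto AB: t = 0 (clamped to [0,1])
Closest point on segment: (25.1, 11)
Distance: 29.9202

29.9202


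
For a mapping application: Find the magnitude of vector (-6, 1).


|u| = sqrt((-6)^2 + 1^2) = sqrt(37) = 6.0828

6.0828


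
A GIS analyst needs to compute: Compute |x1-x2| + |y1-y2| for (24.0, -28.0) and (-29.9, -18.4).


|24-(-29.9)| + |(-28)-(-18.4)| = 53.9 + 9.6 = 63.5

63.5


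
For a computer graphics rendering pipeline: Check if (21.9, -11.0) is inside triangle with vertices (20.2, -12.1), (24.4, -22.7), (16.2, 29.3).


Cross products: AB x AP = 22.64, BC x BP = 34.06, CA x CP = 74.78
All same sign? yes

Yes, inside


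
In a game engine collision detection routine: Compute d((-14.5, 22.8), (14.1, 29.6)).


dx=28.6, dy=6.8
d^2 = 28.6^2 + 6.8^2 = 864.2
d = sqrt(864.2) = 29.3973

29.3973


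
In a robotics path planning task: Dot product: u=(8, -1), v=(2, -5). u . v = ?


u . v = u_x*v_x + u_y*v_y = 8*2 + (-1)*(-5)
= 16 + 5 = 21

21


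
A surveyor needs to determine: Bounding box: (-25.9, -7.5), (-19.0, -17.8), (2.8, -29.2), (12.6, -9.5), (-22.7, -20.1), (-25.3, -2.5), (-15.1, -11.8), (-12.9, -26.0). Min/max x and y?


x range: [-25.9, 12.6]
y range: [-29.2, -2.5]
Bounding box: (-25.9,-29.2) to (12.6,-2.5)

(-25.9,-29.2) to (12.6,-2.5)


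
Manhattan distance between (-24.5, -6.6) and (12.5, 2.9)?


|(-24.5)-12.5| + |(-6.6)-2.9| = 37 + 9.5 = 46.5

46.5


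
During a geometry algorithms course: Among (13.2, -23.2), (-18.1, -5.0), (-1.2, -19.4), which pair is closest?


d(P0,P1) = 36.2068, d(P0,P2) = 14.893, d(P1,P2) = 22.2029
Closest: P0 and P2

Closest pair: (13.2, -23.2) and (-1.2, -19.4), distance = 14.893


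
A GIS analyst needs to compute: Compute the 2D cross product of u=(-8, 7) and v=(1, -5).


u x v = u_x*v_y - u_y*v_x = (-8)*(-5) - 7*1
= 40 - 7 = 33

33


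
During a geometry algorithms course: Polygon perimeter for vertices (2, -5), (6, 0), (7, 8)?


Sides: (2, -5)->(6, 0): sqrt(41) = 6.403124, (6, 0)->(7, 8): sqrt(65) = 8.062258, (7, 8)->(2, -5): sqrt(194) = 13.928388
Sum = 28.39377
Perimeter = 28.3938

28.3938


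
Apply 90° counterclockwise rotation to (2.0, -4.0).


90° CCW: (x,y) -> (-y, x)
(2,-4) -> (4, 2)

(4, 2)


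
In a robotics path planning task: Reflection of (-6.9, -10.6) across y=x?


Reflection over y=x: (x,y) -> (y,x)
(-6.9, -10.6) -> (-10.6, -6.9)

(-10.6, -6.9)


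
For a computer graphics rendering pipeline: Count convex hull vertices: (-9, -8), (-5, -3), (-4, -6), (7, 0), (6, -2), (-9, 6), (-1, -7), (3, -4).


Convex hull vertices (CCW): (-9, -8), (-1, -7), (6, -2), (7, 0), (-9, 6)
Count = 5

5


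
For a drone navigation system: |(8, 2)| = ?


|u| = sqrt(8^2 + 2^2) = sqrt(68) = 8.2462

8.2462


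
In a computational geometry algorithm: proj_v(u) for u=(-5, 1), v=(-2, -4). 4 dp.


u.v = 6, |v| = sqrt(20) = 4.4721
Scalar projection = u.v / |v| = 6 / sqrt(20) = 1.3416

1.3416


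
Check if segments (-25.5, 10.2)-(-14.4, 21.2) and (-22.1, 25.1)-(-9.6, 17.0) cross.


Cross products: d1=-213.79, d2=13.62, d3=127.99, d4=-99.42
d1*d2 < 0 and d3*d4 < 0? yes

Yes, they intersect


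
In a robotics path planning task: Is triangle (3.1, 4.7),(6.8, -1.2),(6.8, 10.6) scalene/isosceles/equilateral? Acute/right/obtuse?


Side lengths squared: AB^2=48.5, BC^2=139.24, CA^2=48.5
Sorted: [48.5, 48.5, 139.24]
By sides: Isosceles, By angles: Obtuse

Isosceles, Obtuse


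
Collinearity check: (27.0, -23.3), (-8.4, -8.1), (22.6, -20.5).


Cross product: ((-8.4)-27)*((-20.5)-(-23.3)) - ((-8.1)-(-23.3))*(22.6-27)
= -32.24

No, not collinear


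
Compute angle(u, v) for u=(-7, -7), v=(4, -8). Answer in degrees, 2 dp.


u.v = 28, |u| = sqrt(98) = 9.8995, |v| = sqrt(80) = 8.9443
cos(theta) = u.v/(|u||v|) = 28/sqrt(7840) = 0.316228
theta = acos(0.316228) = 71.57 degrees

71.57 degrees


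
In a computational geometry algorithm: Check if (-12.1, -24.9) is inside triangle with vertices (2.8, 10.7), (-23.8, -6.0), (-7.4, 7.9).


Cross products: AB x AP = 698.13, BC x BP = -472.59, CA x CP = -321.4
All same sign? no

No, outside


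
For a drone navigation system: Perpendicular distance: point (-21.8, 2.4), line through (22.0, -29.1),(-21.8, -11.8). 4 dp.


|cross product| = 621.96
|line direction| = sqrt(2217.73) = 47.0928
Distance = 621.96/sqrt(2217.73) = 13.2071

13.2071


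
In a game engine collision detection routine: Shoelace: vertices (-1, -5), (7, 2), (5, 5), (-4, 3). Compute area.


Shoelace sum: ((-1)*2 - 7*(-5)) + (7*5 - 5*2) + (5*3 - (-4)*5) + ((-4)*(-5) - (-1)*3)
= 116
Area = |116|/2 = 58

58


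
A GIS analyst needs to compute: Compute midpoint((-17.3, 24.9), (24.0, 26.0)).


M = (((-17.3)+24)/2, (24.9+26)/2)
= (3.35, 25.45)

(3.35, 25.45)


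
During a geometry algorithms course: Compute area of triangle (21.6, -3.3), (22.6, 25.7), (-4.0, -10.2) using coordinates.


Area = |x_A(y_B-y_C) + x_B(y_C-y_A) + x_C(y_A-y_B)|/2
= |775.44 + (-155.94) + 116|/2
= 735.5/2 = 367.75

367.75


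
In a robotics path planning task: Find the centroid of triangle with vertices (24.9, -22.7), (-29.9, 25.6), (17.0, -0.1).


Centroid = ((x_A+x_B+x_C)/3, (y_A+y_B+y_C)/3)
= ((24.9+(-29.9)+17)/3, ((-22.7)+25.6+(-0.1))/3)
= (4, 0.9333)

(4, 0.9333)


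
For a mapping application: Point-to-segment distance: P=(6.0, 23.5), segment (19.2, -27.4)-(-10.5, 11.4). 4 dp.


Project P onto AB: t = 0.9914 (clamped to [0,1])
Closest point on segment: (-10.2441, 11.0657)
Distance: 20.4569

20.4569


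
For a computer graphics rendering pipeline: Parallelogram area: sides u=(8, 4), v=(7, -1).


|u x v| = |8*(-1) - 4*7|
= |(-8) - 28| = 36

36


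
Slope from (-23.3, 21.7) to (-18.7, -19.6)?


slope = (y2-y1)/(x2-x1) = ((-19.6)-21.7)/((-18.7)-(-23.3)) = (-41.3)/4.6 = -8.9783

-8.9783


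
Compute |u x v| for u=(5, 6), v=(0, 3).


|u x v| = |5*3 - 6*0|
= |15 - 0| = 15

15


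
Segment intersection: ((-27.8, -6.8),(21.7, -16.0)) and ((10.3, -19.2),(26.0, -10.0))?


Cross products: d1=545.2, d2=-54.64, d3=-263.28, d4=336.56
d1*d2 < 0 and d3*d4 < 0? yes

Yes, they intersect


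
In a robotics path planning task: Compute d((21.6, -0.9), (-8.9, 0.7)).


dx=-30.5, dy=1.6
d^2 = (-30.5)^2 + 1.6^2 = 932.81
d = sqrt(932.81) = 30.5419

30.5419


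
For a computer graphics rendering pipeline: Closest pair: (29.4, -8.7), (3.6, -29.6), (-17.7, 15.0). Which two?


d(P0,P1) = 33.2032, d(P0,P2) = 52.7267, d(P1,P2) = 49.4252
Closest: P0 and P1

Closest pair: (29.4, -8.7) and (3.6, -29.6), distance = 33.2032


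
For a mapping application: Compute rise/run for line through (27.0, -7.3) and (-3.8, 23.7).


slope = (y2-y1)/(x2-x1) = (23.7-(-7.3))/((-3.8)-27) = 31/(-30.8) = -1.0065

-1.0065


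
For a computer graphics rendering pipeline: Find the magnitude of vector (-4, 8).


|u| = sqrt((-4)^2 + 8^2) = sqrt(80) = 8.9443

8.9443


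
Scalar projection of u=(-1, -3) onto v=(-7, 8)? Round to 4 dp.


u.v = -17, |v| = sqrt(113) = 10.6301
Scalar projection = u.v / |v| = -17 / sqrt(113) = -1.5992

-1.5992


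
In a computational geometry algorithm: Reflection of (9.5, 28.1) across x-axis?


Reflection over x-axis: (x,y) -> (x,-y)
(9.5, 28.1) -> (9.5, -28.1)

(9.5, -28.1)


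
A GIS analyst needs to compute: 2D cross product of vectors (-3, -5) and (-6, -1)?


u x v = u_x*v_y - u_y*v_x = (-3)*(-1) - (-5)*(-6)
= 3 - 30 = -27

-27


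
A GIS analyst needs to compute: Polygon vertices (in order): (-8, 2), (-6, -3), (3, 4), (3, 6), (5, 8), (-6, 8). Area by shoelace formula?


Shoelace sum: ((-8)*(-3) - (-6)*2) + ((-6)*4 - 3*(-3)) + (3*6 - 3*4) + (3*8 - 5*6) + (5*8 - (-6)*8) + ((-6)*2 - (-8)*8)
= 161
Area = |161|/2 = 80.5

80.5


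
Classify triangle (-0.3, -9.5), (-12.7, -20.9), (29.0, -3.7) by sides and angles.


Side lengths squared: AB^2=283.72, BC^2=2034.73, CA^2=892.13
Sorted: [283.72, 892.13, 2034.73]
By sides: Scalene, By angles: Obtuse

Scalene, Obtuse


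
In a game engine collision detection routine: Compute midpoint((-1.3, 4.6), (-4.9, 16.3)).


M = (((-1.3)+(-4.9))/2, (4.6+16.3)/2)
= (-3.1, 10.45)

(-3.1, 10.45)


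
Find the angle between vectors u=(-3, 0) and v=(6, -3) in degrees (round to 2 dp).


u.v = -18, |u| = sqrt(9) = 3, |v| = sqrt(45) = 6.7082
cos(theta) = u.v/(|u||v|) = -18/sqrt(405) = -0.894427
theta = acos(-0.894427) = 153.43 degrees

153.43 degrees


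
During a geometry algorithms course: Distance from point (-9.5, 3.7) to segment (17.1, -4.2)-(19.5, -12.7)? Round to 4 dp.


Project P onto AB: t = 0 (clamped to [0,1])
Closest point on segment: (17.1, -4.2)
Distance: 27.7483

27.7483


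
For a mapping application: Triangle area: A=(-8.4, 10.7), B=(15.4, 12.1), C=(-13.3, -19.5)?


Area = |x_A(y_B-y_C) + x_B(y_C-y_A) + x_C(y_A-y_B)|/2
= |(-265.44) + (-465.08) + 18.62|/2
= 711.9/2 = 355.95

355.95


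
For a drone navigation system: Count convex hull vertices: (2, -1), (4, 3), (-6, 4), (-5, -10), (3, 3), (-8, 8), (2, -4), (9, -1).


Convex hull vertices (CCW): (-8, 8), (-5, -10), (9, -1), (4, 3)
Count = 4

4


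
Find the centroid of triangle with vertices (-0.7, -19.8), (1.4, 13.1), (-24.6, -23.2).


Centroid = ((x_A+x_B+x_C)/3, (y_A+y_B+y_C)/3)
= (((-0.7)+1.4+(-24.6))/3, ((-19.8)+13.1+(-23.2))/3)
= (-7.9667, -9.9667)

(-7.9667, -9.9667)


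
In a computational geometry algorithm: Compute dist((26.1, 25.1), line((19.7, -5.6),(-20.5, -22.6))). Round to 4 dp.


|cross product| = 1125.34
|line direction| = sqrt(1905.04) = 43.6468
Distance = 1125.34/sqrt(1905.04) = 25.7829

25.7829


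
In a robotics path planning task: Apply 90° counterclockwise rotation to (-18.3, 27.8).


90° CCW: (x,y) -> (-y, x)
(-18.3,27.8) -> (-27.8, -18.3)

(-27.8, -18.3)


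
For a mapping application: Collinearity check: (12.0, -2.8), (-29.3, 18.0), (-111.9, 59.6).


Cross product: ((-29.3)-12)*(59.6-(-2.8)) - (18-(-2.8))*((-111.9)-12)
= 0

Yes, collinear


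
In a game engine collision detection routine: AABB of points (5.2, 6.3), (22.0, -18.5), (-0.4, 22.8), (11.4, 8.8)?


x range: [-0.4, 22]
y range: [-18.5, 22.8]
Bounding box: (-0.4,-18.5) to (22,22.8)

(-0.4,-18.5) to (22,22.8)


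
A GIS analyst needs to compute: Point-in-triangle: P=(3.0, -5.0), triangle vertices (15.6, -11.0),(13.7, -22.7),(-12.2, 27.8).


Cross products: AB x AP = -158.82, BC x BP = 81.92, CA x CP = -322.08
All same sign? no

No, outside


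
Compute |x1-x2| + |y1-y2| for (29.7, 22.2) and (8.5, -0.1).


|29.7-8.5| + |22.2-(-0.1)| = 21.2 + 22.3 = 43.5

43.5


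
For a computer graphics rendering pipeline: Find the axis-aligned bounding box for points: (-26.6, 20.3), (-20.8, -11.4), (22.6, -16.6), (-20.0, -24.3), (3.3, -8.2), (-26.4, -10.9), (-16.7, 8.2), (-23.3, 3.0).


x range: [-26.6, 22.6]
y range: [-24.3, 20.3]
Bounding box: (-26.6,-24.3) to (22.6,20.3)

(-26.6,-24.3) to (22.6,20.3)


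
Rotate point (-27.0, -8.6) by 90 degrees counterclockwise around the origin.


90° CCW: (x,y) -> (-y, x)
(-27,-8.6) -> (8.6, -27)

(8.6, -27)


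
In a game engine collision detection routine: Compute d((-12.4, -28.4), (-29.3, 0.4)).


dx=-16.9, dy=28.8
d^2 = (-16.9)^2 + 28.8^2 = 1115.05
d = sqrt(1115.05) = 33.3924

33.3924


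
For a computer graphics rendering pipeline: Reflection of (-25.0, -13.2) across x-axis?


Reflection over x-axis: (x,y) -> (x,-y)
(-25, -13.2) -> (-25, 13.2)

(-25, 13.2)


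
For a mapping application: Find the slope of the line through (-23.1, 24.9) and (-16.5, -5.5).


slope = (y2-y1)/(x2-x1) = ((-5.5)-24.9)/((-16.5)-(-23.1)) = (-30.4)/6.6 = -4.6061

-4.6061


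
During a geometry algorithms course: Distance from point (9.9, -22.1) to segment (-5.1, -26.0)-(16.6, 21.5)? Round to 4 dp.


Project P onto AB: t = 0.1873 (clamped to [0,1])
Closest point on segment: (-1.0359, -17.104)
Distance: 12.0231

12.0231


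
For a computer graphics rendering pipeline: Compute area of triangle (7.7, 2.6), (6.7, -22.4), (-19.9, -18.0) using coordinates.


Area = |x_A(y_B-y_C) + x_B(y_C-y_A) + x_C(y_A-y_B)|/2
= |(-33.88) + (-138.02) + (-497.5)|/2
= 669.4/2 = 334.7

334.7


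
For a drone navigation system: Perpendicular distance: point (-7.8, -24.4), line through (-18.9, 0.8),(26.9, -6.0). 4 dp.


|cross product| = 1078.68
|line direction| = sqrt(2143.88) = 46.3021
Distance = 1078.68/sqrt(2143.88) = 23.2966

23.2966


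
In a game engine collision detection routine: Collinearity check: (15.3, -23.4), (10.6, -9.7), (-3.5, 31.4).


Cross product: (10.6-15.3)*(31.4-(-23.4)) - ((-9.7)-(-23.4))*((-3.5)-15.3)
= 0

Yes, collinear


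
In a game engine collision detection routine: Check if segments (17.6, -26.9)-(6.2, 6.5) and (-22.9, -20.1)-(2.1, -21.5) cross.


Cross products: d1=-113.3, d2=705.74, d3=1275.18, d4=456.14
d1*d2 < 0 and d3*d4 < 0? no

No, they don't intersect


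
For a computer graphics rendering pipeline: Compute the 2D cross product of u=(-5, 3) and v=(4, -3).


u x v = u_x*v_y - u_y*v_x = (-5)*(-3) - 3*4
= 15 - 12 = 3

3


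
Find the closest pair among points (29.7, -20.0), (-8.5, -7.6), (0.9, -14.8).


d(P0,P1) = 40.1622, d(P0,P2) = 29.2657, d(P1,P2) = 11.8406
Closest: P1 and P2

Closest pair: (-8.5, -7.6) and (0.9, -14.8), distance = 11.8406


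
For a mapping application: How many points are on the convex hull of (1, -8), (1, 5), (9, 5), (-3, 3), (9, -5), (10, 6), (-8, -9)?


Convex hull vertices (CCW): (-8, -9), (1, -8), (9, -5), (10, 6), (1, 5), (-3, 3)
Count = 6

6


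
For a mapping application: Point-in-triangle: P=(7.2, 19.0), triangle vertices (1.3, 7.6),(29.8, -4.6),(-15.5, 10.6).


Cross products: AB x AP = 396.88, BC x BP = -725.56, CA x CP = 209.22
All same sign? no

No, outside


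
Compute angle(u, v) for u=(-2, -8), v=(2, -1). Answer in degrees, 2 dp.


u.v = 4, |u| = sqrt(68) = 8.2462, |v| = sqrt(5) = 2.2361
cos(theta) = u.v/(|u||v|) = 4/sqrt(340) = 0.21693
theta = acos(0.21693) = 77.47 degrees

77.47 degrees


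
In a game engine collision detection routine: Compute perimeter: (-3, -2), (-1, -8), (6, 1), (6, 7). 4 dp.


Sides: (-3, -2)->(-1, -8): sqrt(40) = 6.324555, (-1, -8)->(6, 1): sqrt(130) = 11.401754, (6, 1)->(6, 7): sqrt(36) = 6, (6, 7)->(-3, -2): sqrt(162) = 12.727922
Sum = 36.454231
Perimeter = 36.4542

36.4542


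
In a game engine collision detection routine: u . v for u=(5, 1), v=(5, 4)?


u . v = u_x*v_x + u_y*v_y = 5*5 + 1*4
= 25 + 4 = 29

29


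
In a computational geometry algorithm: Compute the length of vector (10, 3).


|u| = sqrt(10^2 + 3^2) = sqrt(109) = 10.4403

10.4403


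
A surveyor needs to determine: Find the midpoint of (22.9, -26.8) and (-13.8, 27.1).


M = ((22.9+(-13.8))/2, ((-26.8)+27.1)/2)
= (4.55, 0.15)

(4.55, 0.15)


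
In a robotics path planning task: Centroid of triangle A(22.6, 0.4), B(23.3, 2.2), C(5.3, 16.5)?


Centroid = ((x_A+x_B+x_C)/3, (y_A+y_B+y_C)/3)
= ((22.6+23.3+5.3)/3, (0.4+2.2+16.5)/3)
= (17.0667, 6.3667)

(17.0667, 6.3667)


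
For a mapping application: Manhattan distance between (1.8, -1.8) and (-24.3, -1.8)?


|1.8-(-24.3)| + |(-1.8)-(-1.8)| = 26.1 + 0 = 26.1

26.1


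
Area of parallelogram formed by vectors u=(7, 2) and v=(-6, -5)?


|u x v| = |7*(-5) - 2*(-6)|
= |(-35) - (-12)| = 23

23


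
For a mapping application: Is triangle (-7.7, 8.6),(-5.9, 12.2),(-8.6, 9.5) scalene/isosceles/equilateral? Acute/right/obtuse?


Side lengths squared: AB^2=16.2, BC^2=14.58, CA^2=1.62
Sorted: [1.62, 14.58, 16.2]
By sides: Scalene, By angles: Right

Scalene, Right


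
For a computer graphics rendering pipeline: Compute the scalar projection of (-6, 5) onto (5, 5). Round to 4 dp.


u.v = -5, |v| = sqrt(50) = 7.0711
Scalar projection = u.v / |v| = -5 / sqrt(50) = -0.7071

-0.7071


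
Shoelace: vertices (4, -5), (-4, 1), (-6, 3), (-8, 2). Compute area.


Shoelace sum: (4*1 - (-4)*(-5)) + ((-4)*3 - (-6)*1) + ((-6)*2 - (-8)*3) + ((-8)*(-5) - 4*2)
= 22
Area = |22|/2 = 11

11


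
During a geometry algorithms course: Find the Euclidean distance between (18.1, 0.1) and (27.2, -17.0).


dx=9.1, dy=-17.1
d^2 = 9.1^2 + (-17.1)^2 = 375.22
d = sqrt(375.22) = 19.3706

19.3706


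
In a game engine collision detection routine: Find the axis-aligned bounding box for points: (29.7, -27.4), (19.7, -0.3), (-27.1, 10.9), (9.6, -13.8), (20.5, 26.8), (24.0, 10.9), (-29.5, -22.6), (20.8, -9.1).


x range: [-29.5, 29.7]
y range: [-27.4, 26.8]
Bounding box: (-29.5,-27.4) to (29.7,26.8)

(-29.5,-27.4) to (29.7,26.8)


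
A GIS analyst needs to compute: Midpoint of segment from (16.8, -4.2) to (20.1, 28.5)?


M = ((16.8+20.1)/2, ((-4.2)+28.5)/2)
= (18.45, 12.15)

(18.45, 12.15)


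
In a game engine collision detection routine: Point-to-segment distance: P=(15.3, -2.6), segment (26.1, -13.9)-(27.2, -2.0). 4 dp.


Project P onto AB: t = 0.8584 (clamped to [0,1])
Closest point on segment: (27.0442, -3.6856)
Distance: 11.7943

11.7943


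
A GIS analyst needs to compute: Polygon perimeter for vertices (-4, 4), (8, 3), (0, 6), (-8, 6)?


Sides: (-4, 4)->(8, 3): sqrt(145) = 12.041595, (8, 3)->(0, 6): sqrt(73) = 8.544004, (0, 6)->(-8, 6): sqrt(64) = 8, (-8, 6)->(-4, 4): sqrt(20) = 4.472136
Sum = 33.057735
Perimeter = 33.0577

33.0577


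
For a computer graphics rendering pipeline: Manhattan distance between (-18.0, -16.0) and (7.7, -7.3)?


|(-18)-7.7| + |(-16)-(-7.3)| = 25.7 + 8.7 = 34.4

34.4


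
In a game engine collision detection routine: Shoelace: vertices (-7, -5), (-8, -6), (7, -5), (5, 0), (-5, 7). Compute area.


Shoelace sum: ((-7)*(-6) - (-8)*(-5)) + ((-8)*(-5) - 7*(-6)) + (7*0 - 5*(-5)) + (5*7 - (-5)*0) + ((-5)*(-5) - (-7)*7)
= 218
Area = |218|/2 = 109

109


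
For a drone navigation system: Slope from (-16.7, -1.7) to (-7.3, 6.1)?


slope = (y2-y1)/(x2-x1) = (6.1-(-1.7))/((-7.3)-(-16.7)) = 7.8/9.4 = 0.8298

0.8298


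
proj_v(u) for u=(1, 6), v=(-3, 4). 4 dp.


u.v = 21, |v| = sqrt(25) = 5
Scalar projection = u.v / |v| = 21 / sqrt(25) = 4.2

4.2


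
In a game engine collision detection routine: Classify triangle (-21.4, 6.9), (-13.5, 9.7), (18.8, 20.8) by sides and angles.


Side lengths squared: AB^2=70.25, BC^2=1166.5, CA^2=1809.25
Sorted: [70.25, 1166.5, 1809.25]
By sides: Scalene, By angles: Obtuse

Scalene, Obtuse


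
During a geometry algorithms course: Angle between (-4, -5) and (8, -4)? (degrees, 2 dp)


u.v = -12, |u| = sqrt(41) = 6.4031, |v| = sqrt(80) = 8.9443
cos(theta) = u.v/(|u||v|) = -12/sqrt(3280) = -0.209529
theta = acos(-0.209529) = 102.09 degrees

102.09 degrees


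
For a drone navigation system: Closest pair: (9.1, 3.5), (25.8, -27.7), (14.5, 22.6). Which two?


d(P0,P1) = 35.3883, d(P0,P2) = 19.8487, d(P1,P2) = 51.5537
Closest: P0 and P2

Closest pair: (9.1, 3.5) and (14.5, 22.6), distance = 19.8487


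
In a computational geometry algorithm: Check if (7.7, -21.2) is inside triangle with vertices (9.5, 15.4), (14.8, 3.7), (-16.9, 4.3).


Cross products: AB x AP = -215.04, BC x BP = 793.59, CA x CP = -946.26
All same sign? no

No, outside


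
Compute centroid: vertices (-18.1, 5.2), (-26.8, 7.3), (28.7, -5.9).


Centroid = ((x_A+x_B+x_C)/3, (y_A+y_B+y_C)/3)
= (((-18.1)+(-26.8)+28.7)/3, (5.2+7.3+(-5.9))/3)
= (-5.4, 2.2)

(-5.4, 2.2)


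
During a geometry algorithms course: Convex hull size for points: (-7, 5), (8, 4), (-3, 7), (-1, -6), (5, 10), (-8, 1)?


Convex hull vertices (CCW): (-8, 1), (-1, -6), (8, 4), (5, 10), (-3, 7), (-7, 5)
Count = 6

6


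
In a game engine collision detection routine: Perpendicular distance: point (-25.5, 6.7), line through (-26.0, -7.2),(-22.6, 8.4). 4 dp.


|cross product| = 39.46
|line direction| = sqrt(254.92) = 15.9662
Distance = 39.46/sqrt(254.92) = 2.4715

2.4715


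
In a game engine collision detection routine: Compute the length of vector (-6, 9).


|u| = sqrt((-6)^2 + 9^2) = sqrt(117) = 10.8167

10.8167


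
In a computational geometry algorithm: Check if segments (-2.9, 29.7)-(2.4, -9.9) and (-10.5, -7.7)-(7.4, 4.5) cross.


Cross products: d1=576.74, d2=-196.76, d3=-499.18, d4=274.32
d1*d2 < 0 and d3*d4 < 0? yes

Yes, they intersect
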